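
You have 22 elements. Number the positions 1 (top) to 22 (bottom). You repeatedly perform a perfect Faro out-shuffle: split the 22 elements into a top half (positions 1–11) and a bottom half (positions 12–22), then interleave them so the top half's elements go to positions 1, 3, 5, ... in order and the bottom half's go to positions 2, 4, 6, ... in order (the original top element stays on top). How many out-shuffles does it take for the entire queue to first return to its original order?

The out-shuffle permutes the 22 positions with cycle lengths [1, 1, 2, 3, 3, 6, 6].
Every element is home exactly when every cycle has completed a whole number of laps, i.e. after lcm(1, 2, 3, 6) = 6 out-shuffles.

6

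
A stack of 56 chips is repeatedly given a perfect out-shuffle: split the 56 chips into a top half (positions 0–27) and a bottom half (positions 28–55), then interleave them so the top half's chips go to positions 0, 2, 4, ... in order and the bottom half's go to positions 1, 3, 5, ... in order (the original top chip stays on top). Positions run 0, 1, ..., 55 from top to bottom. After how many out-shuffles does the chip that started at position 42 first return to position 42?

20

Follow position 42 under repeated out-shuffles:
42 → 29 → 3 → 6 → 12 → 24 → 48 → 41 → 27 → 54 → 53 → 51 → 47 → 39 → 23 → 46 → 37 → 19 → 38 → 21 → 42
It first returns after 20 out-shuffles.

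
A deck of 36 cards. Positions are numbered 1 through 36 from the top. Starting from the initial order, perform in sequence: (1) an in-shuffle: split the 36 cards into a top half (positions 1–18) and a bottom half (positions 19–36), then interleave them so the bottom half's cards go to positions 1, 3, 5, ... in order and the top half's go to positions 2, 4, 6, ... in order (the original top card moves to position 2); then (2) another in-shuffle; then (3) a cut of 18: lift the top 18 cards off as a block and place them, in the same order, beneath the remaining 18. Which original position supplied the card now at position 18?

9

Undo the operations in reverse order, starting from position 18:
  undo op 3 (cut 18): 18 ← 36
  undo op 2 (in-shuffle, from top half): 36 ← 18
  undo op 1 (in-shuffle, from top half): 18 ← 9
So the card at position 18 came from original position 9.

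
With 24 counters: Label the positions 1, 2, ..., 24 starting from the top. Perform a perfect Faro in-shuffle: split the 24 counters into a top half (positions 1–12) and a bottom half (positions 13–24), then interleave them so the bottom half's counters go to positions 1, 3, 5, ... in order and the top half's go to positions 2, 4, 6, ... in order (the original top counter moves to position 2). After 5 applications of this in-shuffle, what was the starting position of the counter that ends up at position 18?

Work backwards from position 18, undoing one in-shuffle at a time:
18 ← 9 ← 17 ← 21 ← 23 ← 24
So the counter now at position 18 started at position 24.

24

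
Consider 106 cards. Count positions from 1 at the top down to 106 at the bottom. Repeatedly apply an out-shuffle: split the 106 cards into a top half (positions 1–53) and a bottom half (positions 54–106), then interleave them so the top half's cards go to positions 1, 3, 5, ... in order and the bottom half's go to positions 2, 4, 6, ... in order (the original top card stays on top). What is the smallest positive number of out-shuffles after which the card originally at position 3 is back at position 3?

Follow position 3 under repeated out-shuffles:
3 → 5 → 9 → 17 → 33 → 65 → 24 → 47 → 93 → 80 → 54 → 2 → 3
It first returns after 12 out-shuffles.

12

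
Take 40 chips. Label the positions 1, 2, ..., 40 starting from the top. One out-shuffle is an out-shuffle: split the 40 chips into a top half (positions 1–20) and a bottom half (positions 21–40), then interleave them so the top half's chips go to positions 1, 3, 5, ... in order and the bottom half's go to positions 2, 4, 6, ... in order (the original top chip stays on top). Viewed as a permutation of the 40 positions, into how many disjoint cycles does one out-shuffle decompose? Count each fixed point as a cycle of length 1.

6

Trace each unvisited position around until it returns:
(1) (2 3 5 9 17 33 ... len 12) (4 7 13 25 10 19 ... len 12) (8 15 29 18 35 30 ... len 12) (14 27) (40)
6 cycles in total.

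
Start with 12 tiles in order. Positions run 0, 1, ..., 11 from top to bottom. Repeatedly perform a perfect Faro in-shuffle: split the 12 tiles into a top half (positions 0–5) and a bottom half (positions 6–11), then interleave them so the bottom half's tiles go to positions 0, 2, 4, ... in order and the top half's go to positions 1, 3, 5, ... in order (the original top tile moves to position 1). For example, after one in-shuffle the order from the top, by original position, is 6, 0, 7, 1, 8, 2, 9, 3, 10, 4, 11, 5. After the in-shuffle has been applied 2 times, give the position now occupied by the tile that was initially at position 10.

4

Track the tile's position through each in-shuffle:
10 → 8 → 4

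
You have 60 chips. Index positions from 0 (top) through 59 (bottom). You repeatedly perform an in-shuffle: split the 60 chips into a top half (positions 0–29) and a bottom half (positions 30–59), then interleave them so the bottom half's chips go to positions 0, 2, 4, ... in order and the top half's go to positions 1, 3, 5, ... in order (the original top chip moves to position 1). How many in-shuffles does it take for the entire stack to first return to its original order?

The in-shuffle permutes the 60 positions with cycle lengths [60].
Every chip is home exactly when every cycle has completed a whole number of laps, i.e. after lcm(60) = 60 in-shuffles.

60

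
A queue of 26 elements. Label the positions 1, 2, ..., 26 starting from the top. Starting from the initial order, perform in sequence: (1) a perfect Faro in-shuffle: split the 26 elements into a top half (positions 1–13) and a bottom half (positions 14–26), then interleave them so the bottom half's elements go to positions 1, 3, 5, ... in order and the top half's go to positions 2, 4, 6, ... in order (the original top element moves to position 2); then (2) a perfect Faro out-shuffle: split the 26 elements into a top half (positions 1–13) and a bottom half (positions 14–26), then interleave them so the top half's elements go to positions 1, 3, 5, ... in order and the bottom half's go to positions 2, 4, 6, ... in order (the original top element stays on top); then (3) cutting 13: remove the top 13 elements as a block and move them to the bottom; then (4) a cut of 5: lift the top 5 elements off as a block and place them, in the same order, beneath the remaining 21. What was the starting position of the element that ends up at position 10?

7

Undo the operations in reverse order, starting from position 10:
  undo op 4 (cut 5): 10 ← 15
  undo op 3 (cut 13): 15 ← 2
  undo op 2 (out-shuffle, from bottom half): 2 ← 14
  undo op 1 (in-shuffle, from top half): 14 ← 7
So the element at position 10 came from original position 7.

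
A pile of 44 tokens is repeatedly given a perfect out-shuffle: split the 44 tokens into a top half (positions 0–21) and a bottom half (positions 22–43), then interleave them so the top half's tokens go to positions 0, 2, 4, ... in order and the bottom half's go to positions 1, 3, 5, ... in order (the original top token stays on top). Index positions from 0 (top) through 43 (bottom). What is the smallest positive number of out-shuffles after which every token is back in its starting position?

14

The out-shuffle permutes the 44 positions with cycle lengths [1, 1, 14, 14, 14].
Every token is home exactly when every cycle has completed a whole number of laps, i.e. after lcm(1, 14) = 14 out-shuffles.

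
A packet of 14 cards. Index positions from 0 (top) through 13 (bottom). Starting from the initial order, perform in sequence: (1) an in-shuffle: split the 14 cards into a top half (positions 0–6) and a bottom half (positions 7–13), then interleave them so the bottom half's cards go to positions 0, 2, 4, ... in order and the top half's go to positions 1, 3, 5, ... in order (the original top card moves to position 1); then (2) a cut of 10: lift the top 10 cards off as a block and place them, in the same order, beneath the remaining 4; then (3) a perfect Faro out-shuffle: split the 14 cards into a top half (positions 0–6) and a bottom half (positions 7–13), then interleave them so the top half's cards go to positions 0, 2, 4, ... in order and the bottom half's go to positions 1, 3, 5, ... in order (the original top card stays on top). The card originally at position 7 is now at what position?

8

Track the card from position 7 forward through each operation:
  after op 1 (in-shuffle): 7 → 0
  after op 2 (cut 10): 0 → 4
  after op 3 (out-shuffle): 4 → 8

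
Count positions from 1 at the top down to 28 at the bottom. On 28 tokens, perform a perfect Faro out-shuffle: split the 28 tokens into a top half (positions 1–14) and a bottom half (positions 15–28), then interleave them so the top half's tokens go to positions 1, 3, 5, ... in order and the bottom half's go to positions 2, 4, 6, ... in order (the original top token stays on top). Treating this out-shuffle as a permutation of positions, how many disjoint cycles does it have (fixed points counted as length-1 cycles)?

Trace each unvisited position around until it returns:
(1) (2 3 5 9 17 6 ... len 18) (4 7 13 25 22 16) (10 19) (28)
5 cycles in total.

5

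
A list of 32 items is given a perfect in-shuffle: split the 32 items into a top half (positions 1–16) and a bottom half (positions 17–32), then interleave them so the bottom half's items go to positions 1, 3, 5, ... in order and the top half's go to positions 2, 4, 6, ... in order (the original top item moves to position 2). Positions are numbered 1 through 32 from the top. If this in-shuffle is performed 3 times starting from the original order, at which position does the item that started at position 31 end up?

17

Track the item's position through each in-shuffle:
31 → 29 → 25 → 17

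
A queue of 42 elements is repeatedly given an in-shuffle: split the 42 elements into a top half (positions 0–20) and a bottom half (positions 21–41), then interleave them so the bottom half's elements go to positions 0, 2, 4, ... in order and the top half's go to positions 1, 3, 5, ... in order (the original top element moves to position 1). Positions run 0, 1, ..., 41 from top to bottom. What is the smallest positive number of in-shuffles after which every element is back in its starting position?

14

The in-shuffle permutes the 42 positions with cycle lengths [14, 14, 14].
Every element is home exactly when every cycle has completed a whole number of laps, i.e. after lcm(14) = 14 in-shuffles.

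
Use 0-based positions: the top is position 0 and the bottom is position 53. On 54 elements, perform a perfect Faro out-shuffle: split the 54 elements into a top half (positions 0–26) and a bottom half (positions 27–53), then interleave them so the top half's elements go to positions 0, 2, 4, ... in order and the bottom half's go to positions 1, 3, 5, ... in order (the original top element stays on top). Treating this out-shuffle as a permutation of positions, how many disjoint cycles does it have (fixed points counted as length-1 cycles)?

3

Trace each unvisited position around until it returns:
(0) (1 2 4 8 16 32 ... len 52) (53)
3 cycles in total.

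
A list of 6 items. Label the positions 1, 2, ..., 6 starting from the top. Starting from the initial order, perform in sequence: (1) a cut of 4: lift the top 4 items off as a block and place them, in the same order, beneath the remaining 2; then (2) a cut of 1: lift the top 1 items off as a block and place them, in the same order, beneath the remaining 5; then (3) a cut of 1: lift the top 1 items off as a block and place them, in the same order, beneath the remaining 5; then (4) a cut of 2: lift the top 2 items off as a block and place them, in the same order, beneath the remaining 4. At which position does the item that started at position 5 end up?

Track the item from position 5 forward through each operation:
  after op 1 (cut 4): 5 → 1
  after op 2 (cut 1): 1 → 6
  after op 3 (cut 1): 6 → 5
  after op 4 (cut 2): 5 → 3

3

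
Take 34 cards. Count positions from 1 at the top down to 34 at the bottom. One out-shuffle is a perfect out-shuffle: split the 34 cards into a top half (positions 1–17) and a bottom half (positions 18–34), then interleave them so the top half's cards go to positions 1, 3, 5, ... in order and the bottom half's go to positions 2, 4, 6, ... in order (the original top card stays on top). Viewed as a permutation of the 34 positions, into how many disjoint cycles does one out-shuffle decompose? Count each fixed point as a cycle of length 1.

Trace each unvisited position around until it returns:
(1) (2 3 5 9 17 33 32 30 26 18) (4 7 13 25 16 31 28 22 10 19) (6 11 21 8 15 29 24 14 27 20) (12 23) (34)
6 cycles in total.

6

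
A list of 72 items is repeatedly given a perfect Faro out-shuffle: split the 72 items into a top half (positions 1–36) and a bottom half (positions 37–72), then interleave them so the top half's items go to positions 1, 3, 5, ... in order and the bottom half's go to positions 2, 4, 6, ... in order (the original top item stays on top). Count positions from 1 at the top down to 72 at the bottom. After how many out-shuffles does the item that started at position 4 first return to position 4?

35

Follow position 4 under repeated out-shuffles:
4 → 7 → 13 → 25 → 49 → 26 → 51 → 30 → ... → 4 (length 35)
It first returns after 35 out-shuffles.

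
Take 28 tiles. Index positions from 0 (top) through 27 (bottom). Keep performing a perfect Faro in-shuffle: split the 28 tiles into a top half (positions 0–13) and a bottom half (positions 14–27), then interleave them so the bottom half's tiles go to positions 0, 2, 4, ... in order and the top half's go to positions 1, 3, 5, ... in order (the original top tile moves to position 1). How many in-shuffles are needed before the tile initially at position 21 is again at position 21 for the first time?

Follow position 21 under repeated in-shuffles:
21 → 14 → 0 → 1 → 3 → 7 → 15 → 2 → ... → 21 (length 28)
It first returns after 28 in-shuffles.

28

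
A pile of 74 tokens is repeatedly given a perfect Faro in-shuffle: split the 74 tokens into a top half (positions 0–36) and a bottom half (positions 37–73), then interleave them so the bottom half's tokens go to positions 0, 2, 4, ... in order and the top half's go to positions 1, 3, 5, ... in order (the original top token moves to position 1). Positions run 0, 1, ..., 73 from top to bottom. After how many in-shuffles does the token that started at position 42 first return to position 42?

Follow position 42 under repeated in-shuffles:
42 → 10 → 21 → 43 → 12 → 25 → 51 → 28 → 57 → 40 → 6 → 13 → 27 → 55 → 36 → 73 → 72 → 70 → 66 → 58 → 42
It first returns after 20 in-shuffles.

20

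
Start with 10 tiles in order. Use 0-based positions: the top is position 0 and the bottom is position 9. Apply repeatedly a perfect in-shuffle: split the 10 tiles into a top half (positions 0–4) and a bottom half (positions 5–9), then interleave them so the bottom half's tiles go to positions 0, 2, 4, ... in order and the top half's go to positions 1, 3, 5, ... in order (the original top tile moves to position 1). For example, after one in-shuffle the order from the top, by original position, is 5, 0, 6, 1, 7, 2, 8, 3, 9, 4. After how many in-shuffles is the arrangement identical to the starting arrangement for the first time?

The in-shuffle permutes the 10 positions with cycle lengths [10].
Every tile is home exactly when every cycle has completed a whole number of laps, i.e. after lcm(10) = 10 in-shuffles.

10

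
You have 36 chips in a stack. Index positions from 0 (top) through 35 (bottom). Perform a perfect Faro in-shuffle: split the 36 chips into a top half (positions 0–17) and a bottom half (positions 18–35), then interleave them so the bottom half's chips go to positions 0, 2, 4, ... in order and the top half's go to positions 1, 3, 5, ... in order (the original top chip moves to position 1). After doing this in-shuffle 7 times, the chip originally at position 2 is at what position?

Track the chip's position through each in-shuffle:
2 → 5 → 11 → 23 → 10 → 21 → 6 → 13

13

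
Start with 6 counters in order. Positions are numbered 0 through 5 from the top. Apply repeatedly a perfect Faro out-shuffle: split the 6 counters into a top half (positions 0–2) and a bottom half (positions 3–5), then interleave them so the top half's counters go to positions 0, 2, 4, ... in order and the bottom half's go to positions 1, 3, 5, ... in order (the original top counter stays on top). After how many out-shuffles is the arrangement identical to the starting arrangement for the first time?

4

The out-shuffle permutes the 6 positions with cycle lengths [1, 1, 4].
Every counter is home exactly when every cycle has completed a whole number of laps, i.e. after lcm(1, 4) = 4 out-shuffles.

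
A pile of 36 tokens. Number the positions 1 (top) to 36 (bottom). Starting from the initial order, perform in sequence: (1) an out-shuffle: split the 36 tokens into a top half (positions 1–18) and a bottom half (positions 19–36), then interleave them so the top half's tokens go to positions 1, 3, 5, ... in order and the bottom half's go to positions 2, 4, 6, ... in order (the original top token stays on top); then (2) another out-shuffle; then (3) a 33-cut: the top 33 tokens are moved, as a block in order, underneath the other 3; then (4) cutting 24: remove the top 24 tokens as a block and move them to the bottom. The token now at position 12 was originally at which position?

Undo the operations in reverse order, starting from position 12:
  undo op 4 (cut 24): 12 ← 36
  undo op 3 (cut 33): 36 ← 33
  undo op 2 (out-shuffle, from top half): 33 ← 17
  undo op 1 (out-shuffle, from top half): 17 ← 9
So the token at position 12 came from original position 9.

9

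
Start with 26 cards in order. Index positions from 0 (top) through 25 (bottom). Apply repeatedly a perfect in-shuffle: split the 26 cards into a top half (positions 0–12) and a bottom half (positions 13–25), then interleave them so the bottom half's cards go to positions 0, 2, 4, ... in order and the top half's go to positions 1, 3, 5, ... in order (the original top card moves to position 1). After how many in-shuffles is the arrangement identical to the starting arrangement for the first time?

18

The in-shuffle permutes the 26 positions with cycle lengths [2, 6, 18].
Every card is home exactly when every cycle has completed a whole number of laps, i.e. after lcm(2, 6, 18) = 18 in-shuffles.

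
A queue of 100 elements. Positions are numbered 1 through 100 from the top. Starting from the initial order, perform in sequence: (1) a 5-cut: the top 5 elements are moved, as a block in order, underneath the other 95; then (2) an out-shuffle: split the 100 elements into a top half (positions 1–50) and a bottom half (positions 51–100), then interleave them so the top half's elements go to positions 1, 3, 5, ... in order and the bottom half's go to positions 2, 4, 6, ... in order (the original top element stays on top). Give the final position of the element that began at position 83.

Track the element from position 83 forward through each operation:
  after op 1 (cut 5): 83 → 78
  after op 2 (out-shuffle): 78 → 56

56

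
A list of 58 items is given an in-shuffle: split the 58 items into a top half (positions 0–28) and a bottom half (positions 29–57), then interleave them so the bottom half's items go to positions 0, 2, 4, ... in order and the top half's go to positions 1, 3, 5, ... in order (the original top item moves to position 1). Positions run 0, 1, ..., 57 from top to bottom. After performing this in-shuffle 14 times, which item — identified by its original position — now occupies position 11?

18

Work backwards from position 11, undoing one in-shuffle at a time:
11 ← 5 ← 2 ← 30 ← 44 ← ... ← 18 (14 steps).
So the item now at position 11 started at position 18.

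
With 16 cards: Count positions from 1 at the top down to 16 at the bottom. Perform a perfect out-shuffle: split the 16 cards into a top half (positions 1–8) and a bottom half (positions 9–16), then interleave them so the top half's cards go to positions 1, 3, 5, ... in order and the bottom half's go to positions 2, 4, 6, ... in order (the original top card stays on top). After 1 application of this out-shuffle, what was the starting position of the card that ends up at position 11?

Work backwards from position 11, undoing one out-shuffle at a time:
11 ← 6
So the card now at position 11 started at position 6.

6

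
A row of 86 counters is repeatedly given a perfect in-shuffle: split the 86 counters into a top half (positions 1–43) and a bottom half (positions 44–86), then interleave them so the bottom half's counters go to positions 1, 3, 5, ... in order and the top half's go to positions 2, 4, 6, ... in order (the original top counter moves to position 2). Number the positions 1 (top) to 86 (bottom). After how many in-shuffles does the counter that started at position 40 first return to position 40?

28

Follow position 40 under repeated in-shuffles:
40 → 80 → 73 → 59 → 31 → 62 → 37 → 74 → ... → 40 (length 28)
It first returns after 28 in-shuffles.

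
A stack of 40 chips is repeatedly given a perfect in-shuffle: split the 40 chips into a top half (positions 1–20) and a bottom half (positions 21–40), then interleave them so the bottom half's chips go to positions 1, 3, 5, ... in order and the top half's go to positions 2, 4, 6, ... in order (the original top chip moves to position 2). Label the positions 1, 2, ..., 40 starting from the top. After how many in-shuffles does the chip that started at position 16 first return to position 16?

Follow position 16 under repeated in-shuffles:
16 → 32 → 23 → 5 → 10 → 20 → 40 → 39 → 37 → 33 → 25 → 9 → 18 → 36 → 31 → 21 → 1 → 2 → 4 → 8 → 16
It first returns after 20 in-shuffles.

20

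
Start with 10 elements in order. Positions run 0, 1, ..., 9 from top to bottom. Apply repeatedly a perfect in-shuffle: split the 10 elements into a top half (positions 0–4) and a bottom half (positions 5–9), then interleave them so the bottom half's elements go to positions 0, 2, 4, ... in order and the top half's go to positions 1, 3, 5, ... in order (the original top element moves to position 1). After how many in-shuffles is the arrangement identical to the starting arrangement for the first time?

10

The in-shuffle permutes the 10 positions with cycle lengths [10].
Every element is home exactly when every cycle has completed a whole number of laps, i.e. after lcm(10) = 10 in-shuffles.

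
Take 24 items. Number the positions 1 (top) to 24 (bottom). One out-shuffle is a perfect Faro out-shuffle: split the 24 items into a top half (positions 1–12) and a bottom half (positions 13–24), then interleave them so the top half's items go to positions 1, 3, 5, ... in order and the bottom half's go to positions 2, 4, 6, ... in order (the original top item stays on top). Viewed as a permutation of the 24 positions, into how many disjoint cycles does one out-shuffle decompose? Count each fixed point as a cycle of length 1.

4

Trace each unvisited position around until it returns:
(1) (2 3 5 9 17 10 ... len 11) (6 11 21 18 12 23 ... len 11) (24)
4 cycles in total.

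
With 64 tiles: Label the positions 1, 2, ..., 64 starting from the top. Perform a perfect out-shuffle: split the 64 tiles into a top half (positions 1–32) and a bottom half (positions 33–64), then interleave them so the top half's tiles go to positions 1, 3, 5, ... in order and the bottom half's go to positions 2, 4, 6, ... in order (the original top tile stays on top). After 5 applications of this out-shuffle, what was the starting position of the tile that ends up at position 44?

Work backwards from position 44, undoing one out-shuffle at a time:
44 ← 54 ← 59 ← 30 ← 47 ← 24
So the tile now at position 44 started at position 24.

24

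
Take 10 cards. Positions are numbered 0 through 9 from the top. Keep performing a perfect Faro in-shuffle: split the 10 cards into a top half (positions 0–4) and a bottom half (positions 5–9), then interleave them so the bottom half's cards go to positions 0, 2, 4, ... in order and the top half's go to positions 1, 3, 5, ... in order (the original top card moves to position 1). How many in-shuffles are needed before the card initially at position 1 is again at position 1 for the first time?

Follow position 1 under repeated in-shuffles:
1 → 3 → 7 → 4 → 9 → 8 → 6 → 2 → 5 → 0 → 1
It first returns after 10 in-shuffles.

10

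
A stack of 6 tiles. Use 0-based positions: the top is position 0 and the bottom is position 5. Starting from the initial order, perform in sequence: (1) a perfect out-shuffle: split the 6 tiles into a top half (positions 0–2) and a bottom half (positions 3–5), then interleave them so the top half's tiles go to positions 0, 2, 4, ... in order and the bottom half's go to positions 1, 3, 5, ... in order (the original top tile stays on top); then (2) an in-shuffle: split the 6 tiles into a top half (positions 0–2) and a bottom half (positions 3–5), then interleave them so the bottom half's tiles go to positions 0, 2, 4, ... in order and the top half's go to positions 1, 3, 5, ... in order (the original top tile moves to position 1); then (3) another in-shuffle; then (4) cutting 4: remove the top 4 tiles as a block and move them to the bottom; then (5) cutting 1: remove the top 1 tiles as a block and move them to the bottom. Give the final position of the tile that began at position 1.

Track the tile from position 1 forward through each operation:
  after op 1 (out-shuffle): 1 → 2
  after op 2 (in-shuffle): 2 → 5
  after op 3 (in-shuffle): 5 → 4
  after op 4 (cut 4): 4 → 0
  after op 5 (cut 1): 0 → 5

5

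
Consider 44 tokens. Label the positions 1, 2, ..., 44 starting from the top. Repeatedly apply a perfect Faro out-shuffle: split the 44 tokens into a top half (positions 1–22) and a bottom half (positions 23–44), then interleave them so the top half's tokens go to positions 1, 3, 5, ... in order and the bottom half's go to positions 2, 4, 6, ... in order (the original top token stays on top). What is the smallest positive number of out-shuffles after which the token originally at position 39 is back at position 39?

14

Follow position 39 under repeated out-shuffles:
39 → 34 → 24 → 4 → 7 → 13 → 25 → 6 → 11 → 21 → 41 → 38 → 32 → 20 → 39
It first returns after 14 out-shuffles.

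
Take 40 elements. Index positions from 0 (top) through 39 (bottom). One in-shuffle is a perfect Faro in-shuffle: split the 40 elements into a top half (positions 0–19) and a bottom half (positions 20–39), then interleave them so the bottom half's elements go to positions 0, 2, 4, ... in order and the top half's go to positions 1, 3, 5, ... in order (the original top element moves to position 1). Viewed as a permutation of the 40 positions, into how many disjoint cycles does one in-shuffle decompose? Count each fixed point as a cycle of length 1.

Trace each unvisited position around until it returns:
(0 1 3 7 15 31 ... len 20) (2 5 11 23 6 13 ... len 20)
2 cycles in total.

2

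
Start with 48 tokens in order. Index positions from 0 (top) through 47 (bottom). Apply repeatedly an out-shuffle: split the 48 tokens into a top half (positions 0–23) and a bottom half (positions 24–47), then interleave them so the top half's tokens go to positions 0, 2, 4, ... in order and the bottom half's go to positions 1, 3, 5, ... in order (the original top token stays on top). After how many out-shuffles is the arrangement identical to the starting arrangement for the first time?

The out-shuffle permutes the 48 positions with cycle lengths [1, 1, 23, 23].
Every token is home exactly when every cycle has completed a whole number of laps, i.e. after lcm(1, 23) = 23 out-shuffles.

23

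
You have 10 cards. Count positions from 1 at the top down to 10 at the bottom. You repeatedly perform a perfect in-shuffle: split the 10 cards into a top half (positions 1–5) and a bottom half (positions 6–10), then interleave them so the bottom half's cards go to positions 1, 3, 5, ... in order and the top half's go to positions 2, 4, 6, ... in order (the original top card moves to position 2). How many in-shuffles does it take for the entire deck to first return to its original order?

The in-shuffle permutes the 10 positions with cycle lengths [10].
Every card is home exactly when every cycle has completed a whole number of laps, i.e. after lcm(10) = 10 in-shuffles.

10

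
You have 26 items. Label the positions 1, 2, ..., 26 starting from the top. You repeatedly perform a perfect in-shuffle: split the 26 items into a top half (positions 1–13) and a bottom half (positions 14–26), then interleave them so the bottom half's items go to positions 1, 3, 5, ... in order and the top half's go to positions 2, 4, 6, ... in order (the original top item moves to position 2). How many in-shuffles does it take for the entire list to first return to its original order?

18

The in-shuffle permutes the 26 positions with cycle lengths [2, 6, 18].
Every item is home exactly when every cycle has completed a whole number of laps, i.e. after lcm(2, 6, 18) = 18 in-shuffles.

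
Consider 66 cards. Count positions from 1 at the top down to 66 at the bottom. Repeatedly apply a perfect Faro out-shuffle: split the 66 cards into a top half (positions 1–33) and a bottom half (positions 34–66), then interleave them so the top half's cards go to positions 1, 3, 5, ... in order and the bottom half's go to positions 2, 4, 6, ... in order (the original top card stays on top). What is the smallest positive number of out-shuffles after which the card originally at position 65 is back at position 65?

Follow position 65 under repeated out-shuffles:
65 → 64 → 62 → 58 → 50 → 34 → 2 → 3 → 5 → 9 → 17 → 33 → 65
It first returns after 12 out-shuffles.

12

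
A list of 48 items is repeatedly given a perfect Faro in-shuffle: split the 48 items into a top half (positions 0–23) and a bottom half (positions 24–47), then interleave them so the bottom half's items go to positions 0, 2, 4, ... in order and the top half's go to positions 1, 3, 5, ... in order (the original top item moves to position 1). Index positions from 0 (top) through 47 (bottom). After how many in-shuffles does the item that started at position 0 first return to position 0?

Follow position 0 under repeated in-shuffles:
0 → 1 → 3 → 7 → 15 → 31 → 14 → 29 → ... → 0 (length 21)
It first returns after 21 in-shuffles.

21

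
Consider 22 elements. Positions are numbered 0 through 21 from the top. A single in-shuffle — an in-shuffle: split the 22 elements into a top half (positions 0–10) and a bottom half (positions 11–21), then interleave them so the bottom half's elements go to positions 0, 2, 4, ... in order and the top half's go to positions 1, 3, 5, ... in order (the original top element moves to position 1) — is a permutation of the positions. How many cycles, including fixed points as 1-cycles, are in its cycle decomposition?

Trace each unvisited position around until it returns:
(0 1 3 7 15 8 ... len 11) (4 9 19 16 10 21 ... len 11)
2 cycles in total.

2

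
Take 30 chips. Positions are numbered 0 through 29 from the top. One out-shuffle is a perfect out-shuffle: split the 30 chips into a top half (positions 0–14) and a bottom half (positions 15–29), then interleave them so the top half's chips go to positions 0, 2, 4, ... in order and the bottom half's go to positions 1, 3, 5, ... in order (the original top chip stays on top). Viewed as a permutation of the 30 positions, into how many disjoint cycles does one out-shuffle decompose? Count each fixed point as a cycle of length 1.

3

Trace each unvisited position around until it returns:
(0) (1 2 4 8 16 3 ... len 28) (29)
3 cycles in total.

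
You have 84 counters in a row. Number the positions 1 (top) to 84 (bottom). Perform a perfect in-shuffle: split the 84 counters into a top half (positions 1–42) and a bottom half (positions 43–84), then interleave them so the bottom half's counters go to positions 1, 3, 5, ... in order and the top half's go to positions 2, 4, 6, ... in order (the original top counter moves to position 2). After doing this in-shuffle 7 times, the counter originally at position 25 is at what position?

Track the counter's position through each in-shuffle:
25 → 50 → 15 → 30 → 60 → 35 → 70 → 55

55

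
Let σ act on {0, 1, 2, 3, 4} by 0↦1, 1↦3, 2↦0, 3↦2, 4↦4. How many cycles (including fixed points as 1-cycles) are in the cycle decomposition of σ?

2

Cycle decomposition: (0 1 3 2) (4).
2 cycles.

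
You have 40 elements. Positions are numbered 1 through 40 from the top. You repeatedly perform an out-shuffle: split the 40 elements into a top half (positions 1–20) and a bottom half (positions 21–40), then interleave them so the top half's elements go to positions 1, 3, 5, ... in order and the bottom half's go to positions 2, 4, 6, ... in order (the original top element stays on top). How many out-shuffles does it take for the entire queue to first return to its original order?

12

The out-shuffle permutes the 40 positions with cycle lengths [1, 1, 2, 12, 12, 12].
Every element is home exactly when every cycle has completed a whole number of laps, i.e. after lcm(1, 2, 12) = 12 out-shuffles.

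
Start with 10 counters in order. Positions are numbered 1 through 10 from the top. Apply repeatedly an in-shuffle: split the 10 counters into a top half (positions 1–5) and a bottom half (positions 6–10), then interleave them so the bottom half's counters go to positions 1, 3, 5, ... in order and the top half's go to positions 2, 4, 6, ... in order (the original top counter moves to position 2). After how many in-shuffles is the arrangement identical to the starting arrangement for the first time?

The in-shuffle permutes the 10 positions with cycle lengths [10].
Every counter is home exactly when every cycle has completed a whole number of laps, i.e. after lcm(10) = 10 in-shuffles.

10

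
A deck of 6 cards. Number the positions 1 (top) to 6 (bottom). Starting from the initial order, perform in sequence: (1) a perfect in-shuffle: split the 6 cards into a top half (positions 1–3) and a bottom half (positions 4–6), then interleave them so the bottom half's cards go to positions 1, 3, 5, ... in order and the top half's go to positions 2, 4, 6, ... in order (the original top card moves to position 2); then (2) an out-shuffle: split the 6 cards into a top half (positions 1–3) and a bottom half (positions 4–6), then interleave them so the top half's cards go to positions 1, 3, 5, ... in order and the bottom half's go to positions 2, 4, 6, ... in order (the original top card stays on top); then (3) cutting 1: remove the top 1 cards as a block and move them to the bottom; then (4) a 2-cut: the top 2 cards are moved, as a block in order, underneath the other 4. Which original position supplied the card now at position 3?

Undo the operations in reverse order, starting from position 3:
  undo op 4 (cut 2): 3 ← 5
  undo op 3 (cut 1): 5 ← 6
  undo op 2 (out-shuffle, from bottom half): 6 ← 6
  undo op 1 (in-shuffle, from top half): 6 ← 3
So the card at position 3 came from original position 3.

3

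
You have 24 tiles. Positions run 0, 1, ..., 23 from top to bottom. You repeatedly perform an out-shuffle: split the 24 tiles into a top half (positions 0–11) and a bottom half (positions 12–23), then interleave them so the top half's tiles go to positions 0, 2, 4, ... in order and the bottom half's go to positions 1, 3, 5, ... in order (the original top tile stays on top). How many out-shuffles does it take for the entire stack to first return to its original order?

The out-shuffle permutes the 24 positions with cycle lengths [1, 1, 11, 11].
Every tile is home exactly when every cycle has completed a whole number of laps, i.e. after lcm(1, 11) = 11 out-shuffles.

11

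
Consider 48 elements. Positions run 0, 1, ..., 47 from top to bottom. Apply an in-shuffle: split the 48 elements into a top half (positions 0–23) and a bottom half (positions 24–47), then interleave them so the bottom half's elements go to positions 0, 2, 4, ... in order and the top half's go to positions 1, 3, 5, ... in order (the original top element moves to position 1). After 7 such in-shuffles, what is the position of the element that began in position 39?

Track the element's position through each in-shuffle:
39 → 30 → 12 → 25 → 2 → 5 → 11 → 23

23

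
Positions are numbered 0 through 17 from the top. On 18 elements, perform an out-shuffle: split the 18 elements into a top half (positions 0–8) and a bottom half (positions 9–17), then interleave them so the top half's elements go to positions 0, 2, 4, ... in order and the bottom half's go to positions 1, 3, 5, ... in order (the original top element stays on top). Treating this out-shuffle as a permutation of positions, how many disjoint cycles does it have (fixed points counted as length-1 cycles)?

Trace each unvisited position around until it returns:
(0) (1 2 4 8 16 15 13 9) (3 6 12 7 14 11 5 10) (17)
4 cycles in total.

4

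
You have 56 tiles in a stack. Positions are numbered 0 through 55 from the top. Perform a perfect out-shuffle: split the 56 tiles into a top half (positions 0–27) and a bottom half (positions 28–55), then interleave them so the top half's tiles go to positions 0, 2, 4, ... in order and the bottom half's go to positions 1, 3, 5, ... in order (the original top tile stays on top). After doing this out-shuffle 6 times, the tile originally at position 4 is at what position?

Track the tile's position through each out-shuffle:
4 → 8 → 16 → 32 → 9 → 18 → 36

36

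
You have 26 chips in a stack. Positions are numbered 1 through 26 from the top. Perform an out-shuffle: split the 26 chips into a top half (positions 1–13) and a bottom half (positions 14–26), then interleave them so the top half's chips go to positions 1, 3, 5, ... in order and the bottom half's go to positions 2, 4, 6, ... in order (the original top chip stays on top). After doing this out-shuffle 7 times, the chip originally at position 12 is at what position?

9

Track the chip's position through each out-shuffle:
12 → 23 → 20 → 14 → 2 → 3 → 5 → 9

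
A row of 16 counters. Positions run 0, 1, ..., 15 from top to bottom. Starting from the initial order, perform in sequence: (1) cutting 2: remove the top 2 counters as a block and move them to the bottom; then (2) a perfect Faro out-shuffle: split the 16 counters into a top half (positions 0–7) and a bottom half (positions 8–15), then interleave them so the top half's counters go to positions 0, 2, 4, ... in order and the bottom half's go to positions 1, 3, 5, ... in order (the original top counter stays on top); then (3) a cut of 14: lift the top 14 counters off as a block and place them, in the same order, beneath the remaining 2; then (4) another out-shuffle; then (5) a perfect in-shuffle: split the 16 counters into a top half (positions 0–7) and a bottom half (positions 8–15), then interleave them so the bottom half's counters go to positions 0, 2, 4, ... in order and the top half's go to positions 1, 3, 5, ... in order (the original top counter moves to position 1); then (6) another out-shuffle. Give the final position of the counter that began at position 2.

3

Track the counter from position 2 forward through each operation:
  after op 1 (cut 2): 2 → 0
  after op 2 (out-shuffle): 0 → 0
  after op 3 (cut 14): 0 → 2
  after op 4 (out-shuffle): 2 → 4
  after op 5 (in-shuffle): 4 → 9
  after op 6 (out-shuffle): 9 → 3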